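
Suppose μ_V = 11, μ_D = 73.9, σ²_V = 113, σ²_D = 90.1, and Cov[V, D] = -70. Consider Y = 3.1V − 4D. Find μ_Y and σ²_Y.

μ_Y = -261.5, σ²_Y = 4263.53

μ_Y = 3.1·μ_V + (-4)·μ_D = 3.1·11 + (-4)·73.9 = -261.5.
σ²_Y = a²·σ²_V + b²·σ²_D + 2ab·Cov[V, D] with a = 3.1, b = -4.
= 3.1²·113 + (-4)²·90.1 + 2·3.1·(-4)·(-70)
= 1085.93 + 1441.6 + 1736 = 4263.53.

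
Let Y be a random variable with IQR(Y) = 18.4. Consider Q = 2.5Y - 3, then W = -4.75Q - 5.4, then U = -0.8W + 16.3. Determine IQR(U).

IQR(U) = 174.8

IQR(Q) = |2.5|·18.4 = 46.
IQR(W) = |-4.75|·46 = 218.5.
IQR(U) = |-0.8|·218.5 = 174.8.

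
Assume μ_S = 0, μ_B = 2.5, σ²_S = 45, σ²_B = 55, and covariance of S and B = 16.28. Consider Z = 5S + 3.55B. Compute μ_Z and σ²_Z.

μ_Z = 8.875, σ²_Z = 2396.0775

μ_Z = 5·μ_S + 3.55·μ_B = 5·0 + 3.55·2.5 = 8.875.
σ²_Z = a²·σ²_S + b²·σ²_B + 2ab·covariance of S and B with a = 5, b = 3.55.
= 5²·45 + 3.55²·55 + 2·5·3.55·16.28
= 1125 + 693.1375 + 577.94 = 2396.0775.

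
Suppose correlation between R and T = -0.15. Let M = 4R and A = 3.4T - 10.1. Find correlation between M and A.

Linear rescalings preserve correlation up to sign; here the slopes 4 and 3.4 have the same sign, so correlation between M and A = correlation between R and T = -0.15.

correlation between M and A = -0.15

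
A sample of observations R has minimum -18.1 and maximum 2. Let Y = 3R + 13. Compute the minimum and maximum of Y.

a = 3 > 0, so min(Y) = a·min(R)+b = 3·(-18.1) + 13 = -41.3 and max(Y) = 3·2 + 13 = 19.

min(Y) = -41.3, max(Y) = 19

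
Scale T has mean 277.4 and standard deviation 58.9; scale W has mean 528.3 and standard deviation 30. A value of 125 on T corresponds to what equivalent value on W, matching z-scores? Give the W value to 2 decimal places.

W = 450.68

z = (125 − 277.4)/58.9 ≈ -2.5874.
W = 528.3 + z·30 = 528.3 + (125 − 277.4)·30/58.9 ≈ 450.68.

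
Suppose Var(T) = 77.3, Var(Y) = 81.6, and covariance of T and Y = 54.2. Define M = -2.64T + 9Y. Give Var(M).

Var(M) = a²·Var(T) + b²·Var(Y) + 2ab·covariance of T and Y with a = -2.64, b = 9.
= (-2.64)²·77.3 + 9²·81.6 + 2·(-2.64)·9·54.2
= 538.75008 + 6609.6 + (-2575.584) = 4572.76608.

Var(M) = 4572.76608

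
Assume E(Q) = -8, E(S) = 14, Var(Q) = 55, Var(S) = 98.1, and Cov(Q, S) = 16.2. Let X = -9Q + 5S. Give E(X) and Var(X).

E(X) = 142, Var(X) = 5449.5

E(X) = (-9)·E(Q) + 5·E(S) = (-9)·(-8) + 5·14 = 142.
Var(X) = a²·Var(Q) + b²·Var(S) + 2ab·Cov(Q, S) with a = -9, b = 5.
= (-9)²·55 + 5²·98.1 + 2·(-9)·5·16.2
= 4455 + 2452.5 + (-1458) = 5449.5.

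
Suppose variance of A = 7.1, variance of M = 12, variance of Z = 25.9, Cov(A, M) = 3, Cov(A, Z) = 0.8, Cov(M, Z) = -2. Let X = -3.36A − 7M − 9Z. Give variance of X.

variance of X = a²·variance of A + b²·variance of M + c²·variance of Z + 2ab·Cov(A, M) + 2ac·Cov(A, Z) + 2bc·Cov(M, Z), with a = -3.36, b = -7, c = -9.
= 80.15616 + 588 + 2097.9 + 141.12 + 48.384 + (-252)
= 2703.56016.

variance of X = 2703.56016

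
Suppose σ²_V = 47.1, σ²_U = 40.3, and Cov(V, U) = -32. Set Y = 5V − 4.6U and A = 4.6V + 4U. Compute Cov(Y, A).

Cov(Y, A) = 378.9

By bilinearity, Cov(Y, A) = ac·σ²_V + bd·σ²_U + (ad+bc)·Cov(V, U), with a=5, b=-4.6, c=4.6, d=4.
ac·σ²_V = 5·4.6·47.1 = 1083.3
bd·σ²_U = (-4.6)·4·40.3 = -741.52
(ad+bc)·Cov(V, U) = (-1.16)·(-32) = 37.12
Cov(Y, A) = 1083.3 + (-741.52) + 37.12 = 378.9.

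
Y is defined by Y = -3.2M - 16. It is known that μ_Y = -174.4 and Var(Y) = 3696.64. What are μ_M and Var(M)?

μ_M = 49.5, Var(M) = 361

From Y = -3.2M - 16: μ_Y = a·μ_M + b, so μ_M = (μ_Y − b)/a = (-174.4 − (-16))/(-3.2) = 49.5.
Var(Y) = a²·Var(M), so Var(M) = 3696.64/(-3.2)² = 361.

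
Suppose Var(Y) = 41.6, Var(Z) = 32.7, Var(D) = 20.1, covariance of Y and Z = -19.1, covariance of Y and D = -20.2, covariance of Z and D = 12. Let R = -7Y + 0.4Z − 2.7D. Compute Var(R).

Var(R) = a²·Var(Y) + b²·Var(Z) + c²·Var(D) + 2ab·covariance of Y and Z + 2ac·covariance of Y and D + 2bc·covariance of Z and D, with a = -7, b = 0.4, c = -2.7.
= 2038.4 + 5.232 + 146.529 + 106.96 + (-763.56) + (-25.92)
= 1507.641.

Var(R) = 1507.641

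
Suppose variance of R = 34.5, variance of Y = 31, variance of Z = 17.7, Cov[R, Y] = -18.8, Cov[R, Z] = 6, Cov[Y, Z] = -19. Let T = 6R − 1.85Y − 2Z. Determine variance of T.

variance of T = a²·variance of R + b²·variance of Y + c²·variance of Z + 2ab·Cov[R, Y] + 2ac·Cov[R, Z] + 2bc·Cov[Y, Z], with a = 6, b = -1.85, c = -2.
= 1242 + 106.0975 + 70.8 + 417.36 + (-144) + (-140.6)
= 1551.6575.

variance of T = 1551.6575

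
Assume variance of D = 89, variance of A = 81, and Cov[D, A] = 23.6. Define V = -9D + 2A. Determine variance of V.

variance of V = 6683.4

variance of V = a²·variance of D + b²·variance of A + 2ab·Cov[D, A] with a = -9, b = 2.
= (-9)²·89 + 2²·81 + 2·(-9)·2·23.6
= 7209 + 324 + (-849.6) = 6683.4.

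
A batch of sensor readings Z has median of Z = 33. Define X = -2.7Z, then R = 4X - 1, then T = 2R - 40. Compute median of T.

median of T = -754.8

median of X = (-2.7)·33 = -89.1.
median of R = 4·(-89.1) + (-1) = -357.4.
median of T = 2·(-357.4) + (-40) = -754.8.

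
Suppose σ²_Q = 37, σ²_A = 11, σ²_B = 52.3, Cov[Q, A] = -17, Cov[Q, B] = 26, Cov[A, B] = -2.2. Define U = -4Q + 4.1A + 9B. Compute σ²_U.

σ²_U = a²·σ²_Q + b²·σ²_A + c²·σ²_B + 2ab·Cov[Q, A] + 2ac·Cov[Q, B] + 2bc·Cov[A, B], with a = -4, b = 4.1, c = 9.
= 592 + 184.91 + 4236.3 + 557.6 + (-1872) + (-162.36)
= 3536.45.

σ²_U = 3536.45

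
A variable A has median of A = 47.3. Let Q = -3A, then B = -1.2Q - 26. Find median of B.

median of Q = (-3)·47.3 = -141.9.
median of B = (-1.2)·(-141.9) + (-26) = 144.28.

median of B = 144.28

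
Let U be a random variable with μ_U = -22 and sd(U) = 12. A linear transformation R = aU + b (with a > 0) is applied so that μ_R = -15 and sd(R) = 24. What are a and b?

a = 2, b = 29

sd(R) = a·sd(U) (a > 0), so a = 24/12 = 2.
μ_R = a·μ_U + b, so b = -15 − 2·(-22) = 29.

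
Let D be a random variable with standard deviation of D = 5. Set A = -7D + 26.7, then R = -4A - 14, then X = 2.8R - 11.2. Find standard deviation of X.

standard deviation of X = 392

standard deviation of A = |-7|·5 = 35.
standard deviation of R = |-4|·35 = 140.
standard deviation of X = |2.8|·140 = 392.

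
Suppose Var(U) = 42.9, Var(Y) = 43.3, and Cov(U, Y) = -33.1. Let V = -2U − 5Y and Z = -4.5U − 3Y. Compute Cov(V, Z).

Cov(V, Z) = 92.25

By bilinearity, Cov(V, Z) = ac·Var(U) + bd·Var(Y) + (ad+bc)·Cov(U, Y), with a=-2, b=-5, c=-4.5, d=-3.
ac·Var(U) = (-2)·(-4.5)·42.9 = 386.1
bd·Var(Y) = (-5)·(-3)·43.3 = 649.5
(ad+bc)·Cov(U, Y) = (28.5)·(-33.1) = -943.35
Cov(V, Z) = 386.1 + 649.5 + (-943.35) = 92.25.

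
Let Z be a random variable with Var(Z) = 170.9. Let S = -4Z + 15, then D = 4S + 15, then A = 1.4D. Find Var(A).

Var(A) = 85750.784

Var(S) = (-4)²·170.9 = 2734.4.
Var(D) = 4²·2734.4 = 43750.4.
Var(A) = 1.4²·43750.4 = 85750.784.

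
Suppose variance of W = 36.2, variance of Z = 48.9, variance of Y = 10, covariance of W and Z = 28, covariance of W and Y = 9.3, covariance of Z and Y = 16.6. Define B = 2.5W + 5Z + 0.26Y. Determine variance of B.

variance of B = a²·variance of W + b²·variance of Z + c²·variance of Y + 2ab·covariance of W and Z + 2ac·covariance of W and Y + 2bc·covariance of Z and Y, with a = 2.5, b = 5, c = 0.26.
= 226.25 + 1222.5 + 0.676 + 700 + 12.09 + 43.16
= 2204.676.

variance of B = 2204.676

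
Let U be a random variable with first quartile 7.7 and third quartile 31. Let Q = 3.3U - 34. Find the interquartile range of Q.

IQR(Q) = 76.89

IQR of U = Q3 − Q1 = 31 − 7.7 = 23.3.
Under Q = aU + b, IQR(Q) = |a|·IQR(U) = |3.3|·23.3 = 76.89 (shifts cancel; spread scales by |a|).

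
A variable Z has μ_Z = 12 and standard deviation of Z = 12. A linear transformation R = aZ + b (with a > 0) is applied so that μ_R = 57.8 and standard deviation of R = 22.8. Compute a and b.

a = 1.9, b = 35

standard deviation of R = a·standard deviation of Z (a > 0), so a = 22.8/12 = 1.9.
μ_R = a·μ_Z + b, so b = 57.8 − 1.9·12 = 35.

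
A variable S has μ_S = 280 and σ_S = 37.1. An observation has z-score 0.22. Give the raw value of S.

S = 288.162

S = μ_S + z·σ_S = 280 + 0.22·37.1 = 288.162.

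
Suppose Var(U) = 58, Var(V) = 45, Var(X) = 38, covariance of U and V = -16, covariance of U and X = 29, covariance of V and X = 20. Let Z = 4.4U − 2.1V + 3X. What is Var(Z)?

Var(Z) = 2472.61

Var(Z) = a²·Var(U) + b²·Var(V) + c²·Var(X) + 2ab·covariance of U and V + 2ac·covariance of U and X + 2bc·covariance of V and X, with a = 4.4, b = -2.1, c = 3.
= 1122.88 + 198.45 + 342 + 295.68 + 765.6 + (-252)
= 2472.61.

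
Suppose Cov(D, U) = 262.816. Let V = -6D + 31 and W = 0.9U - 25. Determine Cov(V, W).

Cov(V, W) = a·c·Cov(D, U) = (-6)·0.9·262.816 = -1419.2064. Additive constants drop out.

Cov(V, W) = -1419.2064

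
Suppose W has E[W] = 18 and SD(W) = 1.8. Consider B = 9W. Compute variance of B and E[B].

B = 9W is linear with a = 9, b = 0.
variance of W = 1.8² = 3.24.
variance of B = a²·variance of W = 9²·3.24 = 262.44.
E[B] = a·E[W] + b = 9·18 = 162.

variance of B = 262.44, E[B] = 162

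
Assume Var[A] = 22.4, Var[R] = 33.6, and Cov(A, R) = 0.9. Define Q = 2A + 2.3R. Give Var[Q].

Var[Q] = 275.624

Var[Q] = a²·Var[A] + b²·Var[R] + 2ab·Cov(A, R) with a = 2, b = 2.3.
= 2²·22.4 + 2.3²·33.6 + 2·2·2.3·0.9
= 89.6 + 177.744 + 8.28 = 275.624.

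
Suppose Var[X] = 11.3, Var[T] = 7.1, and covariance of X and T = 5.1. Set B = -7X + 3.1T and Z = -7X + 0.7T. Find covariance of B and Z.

covariance of B and Z = 433.447

By bilinearity, covariance of B and Z = ac·Var[X] + bd·Var[T] + (ad+bc)·covariance of X and T, with a=-7, b=3.1, c=-7, d=0.7.
ac·Var[X] = (-7)·(-7)·11.3 = 553.7
bd·Var[T] = 3.1·0.7·7.1 = 15.407
(ad+bc)·covariance of X and T = (-26.6)·5.1 = -135.66
covariance of B and Z = 553.7 + 15.407 + (-135.66) = 433.447.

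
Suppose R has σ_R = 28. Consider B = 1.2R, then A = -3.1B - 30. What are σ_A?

σ_A = 104.16

σ_B = |1.2|·28 = 33.6.
σ_A = |-3.1|·33.6 = 104.16.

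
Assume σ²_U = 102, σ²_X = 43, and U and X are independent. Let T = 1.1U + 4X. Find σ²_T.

σ²_T = 811.42

σ²_T = a²·σ²_U + b²·σ²_X + 2ab·Cov[U, X] with a = 1.1, b = 4.
Independence gives Cov[U, X] = 0.
= 1.1²·102 + 4²·43 + 2·1.1·4·0
= 123.42 + 688 + 0 = 811.42.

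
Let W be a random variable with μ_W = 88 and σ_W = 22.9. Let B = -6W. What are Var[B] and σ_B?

B = -6W is linear with a = -6, b = 0.
Var[W] = 22.9² = 524.41.
Var[B] = a²·Var[W] = (-6)²·524.41 = 18878.76.
σ_B = |a|·σ_W = |-6|·22.9 = 137.4.

Var[B] = 18878.76, σ_B = 137.4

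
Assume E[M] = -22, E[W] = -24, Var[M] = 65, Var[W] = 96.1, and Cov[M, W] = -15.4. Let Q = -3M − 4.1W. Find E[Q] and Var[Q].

E[Q] = (-3)·E[M] + (-4.1)·E[W] = (-3)·(-22) + (-4.1)·(-24) = 164.4.
Var[Q] = a²·Var[M] + b²·Var[W] + 2ab·Cov[M, W] with a = -3, b = -4.1.
= (-3)²·65 + (-4.1)²·96.1 + 2·(-3)·(-4.1)·(-15.4)
= 585 + 1615.441 + (-378.84) = 1821.601.

E[Q] = 164.4, Var[Q] = 1821.601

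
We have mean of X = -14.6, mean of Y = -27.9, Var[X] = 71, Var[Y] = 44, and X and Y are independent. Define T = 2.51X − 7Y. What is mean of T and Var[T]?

mean of T = 2.51·mean of X + (-7)·mean of Y = 2.51·(-14.6) + (-7)·(-27.9) = 158.654.
Var[T] = a²·Var[X] + b²·Var[Y] + 2ab·Cov(X, Y) with a = 2.51, b = -7.
Independence gives Cov(X, Y) = 0.
= 2.51²·71 + (-7)²·44 + 2·2.51·(-7)·0
= 447.3071 + 2156 + 0 = 2603.3071.

mean of T = 158.654, Var[T] = 2603.3071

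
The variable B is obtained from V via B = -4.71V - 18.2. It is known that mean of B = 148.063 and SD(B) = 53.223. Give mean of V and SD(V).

From B = -4.71V - 18.2: mean of B = a·mean of V + b, so mean of V = (mean of B − b)/a = (148.063 − (-18.2))/(-4.71) = -35.3.
SD(B) = |a|·SD(V), so SD(V) = 53.223/|-4.71| = 11.3.

mean of V = -35.3, SD(V) = 11.3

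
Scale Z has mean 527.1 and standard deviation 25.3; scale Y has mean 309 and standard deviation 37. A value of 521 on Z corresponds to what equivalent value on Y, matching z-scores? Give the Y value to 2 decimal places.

z = (521 − 527.1)/25.3 ≈ -0.2411.
Y = 309 + z·37 = 309 + (521 − 527.1)·37/25.3 ≈ 300.08.

Y = 300.08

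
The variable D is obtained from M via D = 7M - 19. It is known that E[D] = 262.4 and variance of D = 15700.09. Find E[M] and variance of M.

E[M] = 40.2, variance of M = 320.41

From D = 7M - 19: E[D] = a·E[M] + b, so E[M] = (E[D] − b)/a = (262.4 − (-19))/7 = 40.2.
variance of D = a²·variance of M, so variance of M = 15700.09/7² = 320.41.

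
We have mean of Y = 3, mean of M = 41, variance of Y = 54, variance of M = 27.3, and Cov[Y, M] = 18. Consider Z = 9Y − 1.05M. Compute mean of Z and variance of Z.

mean of Z = -16.05, variance of Z = 4063.89825

mean of Z = 9·mean of Y + (-1.05)·mean of M = 9·3 + (-1.05)·41 = -16.05.
variance of Z = a²·variance of Y + b²·variance of M + 2ab·Cov[Y, M] with a = 9, b = -1.05.
= 9²·54 + (-1.05)²·27.3 + 2·9·(-1.05)·18
= 4374 + 30.09825 + (-340.2) = 4063.89825.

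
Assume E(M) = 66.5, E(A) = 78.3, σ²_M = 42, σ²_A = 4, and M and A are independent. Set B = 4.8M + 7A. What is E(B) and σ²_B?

E(B) = 867.3, σ²_B = 1163.68

E(B) = 4.8·E(M) + 7·E(A) = 4.8·66.5 + 7·78.3 = 867.3.
σ²_B = a²·σ²_M + b²·σ²_A + 2ab·Cov[M, A] with a = 4.8, b = 7.
Independence gives Cov[M, A] = 0.
= 4.8²·42 + 7²·4 + 2·4.8·7·0
= 967.68 + 196 + 0 = 1163.68.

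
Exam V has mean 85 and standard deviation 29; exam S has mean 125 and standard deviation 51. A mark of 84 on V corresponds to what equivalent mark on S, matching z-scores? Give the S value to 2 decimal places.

z = (84 − 85)/29 ≈ -0.0345.
S = 125 + z·51 = 125 + (84 − 85)·51/29 ≈ 123.24.

S = 123.24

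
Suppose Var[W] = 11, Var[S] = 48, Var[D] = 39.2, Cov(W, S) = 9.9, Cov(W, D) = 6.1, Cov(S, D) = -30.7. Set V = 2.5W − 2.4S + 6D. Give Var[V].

Var[V] = a²·Var[W] + b²·Var[S] + c²·Var[D] + 2ab·Cov(W, S) + 2ac·Cov(W, D) + 2bc·Cov(S, D), with a = 2.5, b = -2.4, c = 6.
= 68.75 + 276.48 + 1411.2 + (-118.8) + 183 + 884.16
= 2704.79.

Var[V] = 2704.79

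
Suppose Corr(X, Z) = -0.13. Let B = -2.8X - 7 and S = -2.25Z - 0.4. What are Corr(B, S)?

Linear rescalings preserve correlation up to sign; here the slopes -2.8 and -2.25 have the same sign, so Corr(B, S) = Corr(X, Z) = -0.13.

Corr(B, S) = -0.13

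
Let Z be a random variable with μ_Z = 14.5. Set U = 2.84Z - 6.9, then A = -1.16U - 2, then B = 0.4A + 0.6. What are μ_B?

μ_U = 2.84·14.5 + (-6.9) = 34.28.
μ_A = (-1.16)·34.28 + (-2) = -41.7648.
μ_B = 0.4·(-41.7648) + 0.6 = -16.10592.

μ_B = -16.10592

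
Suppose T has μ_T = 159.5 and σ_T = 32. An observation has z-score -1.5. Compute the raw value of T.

T = μ_T + z·σ_T = 159.5 + (-1.5)·32 = 111.5.

T = 111.5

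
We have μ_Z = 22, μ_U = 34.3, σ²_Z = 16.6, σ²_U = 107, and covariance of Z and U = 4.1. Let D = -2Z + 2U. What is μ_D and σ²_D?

μ_D = (-2)·μ_Z + 2·μ_U = (-2)·22 + 2·34.3 = 24.6.
σ²_D = a²·σ²_Z + b²·σ²_U + 2ab·covariance of Z and U with a = -2, b = 2.
= (-2)²·16.6 + 2²·107 + 2·(-2)·2·4.1
= 66.4 + 428 + (-32.8) = 461.6.

μ_D = 24.6, σ²_D = 461.6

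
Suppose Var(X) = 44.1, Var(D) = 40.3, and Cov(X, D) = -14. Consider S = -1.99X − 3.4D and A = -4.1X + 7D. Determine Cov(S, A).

By bilinearity, Cov(S, A) = ac·Var(X) + bd·Var(D) + (ad+bc)·Cov(X, D), with a=-1.99, b=-3.4, c=-4.1, d=7.
ac·Var(X) = (-1.99)·(-4.1)·44.1 = 359.8119
bd·Var(D) = (-3.4)·7·40.3 = -959.14
(ad+bc)·Cov(X, D) = (0.01)·(-14) = -0.14
Cov(S, A) = 359.8119 + (-959.14) + (-0.14) = -599.4681.

Cov(S, A) = -599.4681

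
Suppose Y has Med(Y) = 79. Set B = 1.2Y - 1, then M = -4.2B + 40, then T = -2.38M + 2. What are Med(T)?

Med(B) = 1.2·79 + (-1) = 93.8.
Med(M) = (-4.2)·93.8 + 40 = -353.96.
Med(T) = (-2.38)·(-353.96) + 2 = 844.4248.

Med(T) = 844.4248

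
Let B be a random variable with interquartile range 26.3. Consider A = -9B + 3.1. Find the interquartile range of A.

Under A = aB + b, IQR(A) = |a|·IQR(B) = |-9|·26.3 = 236.7 (shifts cancel; spread scales by |a|).

IQR(A) = 236.7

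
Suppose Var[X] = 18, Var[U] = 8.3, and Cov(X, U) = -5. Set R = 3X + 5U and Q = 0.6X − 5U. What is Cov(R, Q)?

By bilinearity, Cov(R, Q) = ac·Var[X] + bd·Var[U] + (ad+bc)·Cov(X, U), with a=3, b=5, c=0.6, d=-5.
ac·Var[X] = 3·0.6·18 = 32.4
bd·Var[U] = 5·(-5)·8.3 = -207.5
(ad+bc)·Cov(X, U) = (-12)·(-5) = 60
Cov(R, Q) = 32.4 + (-207.5) + 60 = -115.1.

Cov(R, Q) = -115.1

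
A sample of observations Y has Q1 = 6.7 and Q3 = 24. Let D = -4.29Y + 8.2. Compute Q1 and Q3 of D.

a = -4.29 < 0 reverses order: Q1(D) comes from Q3(Y), Q3(D) from Q1(Y).
Q1(D) = (-4.29)·24 + 8.2 = -94.76; Q3(D) = (-4.29)·6.7 + 8.2 = -20.543.

Q1(D) = -94.76, Q3(D) = -20.543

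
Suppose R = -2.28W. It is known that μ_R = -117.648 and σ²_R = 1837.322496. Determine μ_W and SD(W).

μ_W = 51.6, SD(W) = 18.8

From R = -2.28W: μ_R = a·μ_W + b, so μ_W = (μ_R − b)/a = (-117.648 − 0)/(-2.28) = 51.6.
SD(R) = √1837.322496 = 42.864.
SD(R) = |a|·SD(W), so SD(W) = 42.864/|-2.28| = 18.8.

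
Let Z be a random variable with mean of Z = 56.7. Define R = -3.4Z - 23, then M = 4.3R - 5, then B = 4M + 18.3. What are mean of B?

mean of B = -3713.116

mean of R = (-3.4)·56.7 + (-23) = -215.78.
mean of M = 4.3·(-215.78) + (-5) = -932.854.
mean of B = 4·(-932.854) + 18.3 = -3713.116.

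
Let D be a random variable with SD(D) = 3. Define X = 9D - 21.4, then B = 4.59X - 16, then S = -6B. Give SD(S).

SD(S) = 743.58

SD(X) = |9|·3 = 27.
SD(B) = |4.59|·27 = 123.93.
SD(S) = |-6|·123.93 = 743.58.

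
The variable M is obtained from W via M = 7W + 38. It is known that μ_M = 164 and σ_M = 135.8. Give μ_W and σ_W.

From M = 7W + 38: μ_M = a·μ_W + b, so μ_W = (μ_M − b)/a = (164 − 38)/7 = 18.
σ_M = |a|·σ_W, so σ_W = 135.8/|7| = 19.4.

μ_W = 18, σ_W = 19.4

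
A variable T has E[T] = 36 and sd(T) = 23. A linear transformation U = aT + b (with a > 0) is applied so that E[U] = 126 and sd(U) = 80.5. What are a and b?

sd(U) = a·sd(T) (a > 0), so a = 80.5/23 = 3.5.
E[U] = a·E[T] + b, so b = 126 − 3.5·36 = 0.

a = 3.5, b = 0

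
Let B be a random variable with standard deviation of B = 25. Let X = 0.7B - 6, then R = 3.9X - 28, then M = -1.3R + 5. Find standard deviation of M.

standard deviation of X = |0.7|·25 = 17.5.
standard deviation of R = |3.9|·17.5 = 68.25.
standard deviation of M = |-1.3|·68.25 = 88.725.

standard deviation of M = 88.725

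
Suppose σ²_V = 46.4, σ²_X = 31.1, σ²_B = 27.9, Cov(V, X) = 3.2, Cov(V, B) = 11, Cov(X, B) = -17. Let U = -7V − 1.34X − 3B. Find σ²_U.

σ²_U = a²·σ²_V + b²·σ²_X + c²·σ²_B + 2ab·Cov(V, X) + 2ac·Cov(V, B) + 2bc·Cov(X, B), with a = -7, b = -1.34, c = -3.
= 2273.6 + 55.84316 + 251.1 + 60.032 + 462 + (-136.68)
= 2965.89516.

σ²_U = 2965.89516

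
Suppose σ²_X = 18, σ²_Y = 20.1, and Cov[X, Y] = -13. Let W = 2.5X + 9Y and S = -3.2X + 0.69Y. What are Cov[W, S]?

By bilinearity, Cov[W, S] = ac·σ²_X + bd·σ²_Y + (ad+bc)·Cov[X, Y], with a=2.5, b=9, c=-3.2, d=0.69.
ac·σ²_X = 2.5·(-3.2)·18 = -144
bd·σ²_Y = 9·0.69·20.1 = 124.821
(ad+bc)·Cov[X, Y] = (-27.075)·(-13) = 351.975
Cov[W, S] = -144 + 124.821 + 351.975 = 332.796.

Cov[W, S] = 332.796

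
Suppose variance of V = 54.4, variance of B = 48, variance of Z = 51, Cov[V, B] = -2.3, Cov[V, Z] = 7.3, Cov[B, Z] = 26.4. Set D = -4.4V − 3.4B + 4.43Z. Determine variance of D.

variance of D = a²·variance of V + b²·variance of B + c²·variance of Z + 2ab·Cov[V, B] + 2ac·Cov[V, Z] + 2bc·Cov[B, Z], with a = -4.4, b = -3.4, c = 4.43.
= 1053.184 + 554.88 + 1000.8699 + (-68.816) + (-284.5832) + (-795.2736)
= 1460.2611.

variance of D = 1460.2611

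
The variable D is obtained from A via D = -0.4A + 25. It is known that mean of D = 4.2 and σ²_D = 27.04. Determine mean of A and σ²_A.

mean of A = 52, σ²_A = 169

From D = -0.4A + 25: mean of D = a·mean of A + b, so mean of A = (mean of D − b)/a = (4.2 − 25)/(-0.4) = 52.
σ²_D = a²·σ²_A, so σ²_A = 27.04/(-0.4)² = 169.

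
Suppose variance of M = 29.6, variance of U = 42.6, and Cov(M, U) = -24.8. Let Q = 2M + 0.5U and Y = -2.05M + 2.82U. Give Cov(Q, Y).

Cov(Q, Y) = -175.746

By bilinearity, Cov(Q, Y) = ac·variance of M + bd·variance of U + (ad+bc)·Cov(M, U), with a=2, b=0.5, c=-2.05, d=2.82.
ac·variance of M = 2·(-2.05)·29.6 = -121.36
bd·variance of U = 0.5·2.82·42.6 = 60.066
(ad+bc)·Cov(M, U) = (4.615)·(-24.8) = -114.452
Cov(Q, Y) = -121.36 + 60.066 + (-114.452) = -175.746.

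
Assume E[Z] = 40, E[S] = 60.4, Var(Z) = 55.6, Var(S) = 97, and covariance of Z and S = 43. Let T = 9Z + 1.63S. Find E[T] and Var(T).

E[T] = 9·E[Z] + 1.63·E[S] = 9·40 + 1.63·60.4 = 458.452.
Var(T) = a²·Var(Z) + b²·Var(S) + 2ab·covariance of Z and S with a = 9, b = 1.63.
= 9²·55.6 + 1.63²·97 + 2·9·1.63·43
= 4503.6 + 257.7193 + 1261.62 = 6022.9393.

E[T] = 458.452, Var(T) = 6022.9393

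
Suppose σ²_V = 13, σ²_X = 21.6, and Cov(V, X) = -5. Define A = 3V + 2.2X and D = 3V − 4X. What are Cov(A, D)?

Cov(A, D) = -46.08

By bilinearity, Cov(A, D) = ac·σ²_V + bd·σ²_X + (ad+bc)·Cov(V, X), with a=3, b=2.2, c=3, d=-4.
ac·σ²_V = 3·3·13 = 117
bd·σ²_X = 2.2·(-4)·21.6 = -190.08
(ad+bc)·Cov(V, X) = (-5.4)·(-5) = 27
Cov(A, D) = 117 + (-190.08) + 27 = -46.08.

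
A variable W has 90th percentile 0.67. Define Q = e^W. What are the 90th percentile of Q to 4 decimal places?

90th percentile of Q = 1.9542

e^W is increasing, so P_{90}(Q) = g(P_{90}(W)) ≈ 1.9542.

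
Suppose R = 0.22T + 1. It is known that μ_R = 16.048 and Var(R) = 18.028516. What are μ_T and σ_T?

μ_T = 68.4, σ_T = 19.3

From R = 0.22T + 1: μ_R = a·μ_T + b, so μ_T = (μ_R − b)/a = (16.048 − 1)/0.22 = 68.4.
σ_R = √18.028516 = 4.246.
σ_R = |a|·σ_T, so σ_T = 4.246/|0.22| = 19.3.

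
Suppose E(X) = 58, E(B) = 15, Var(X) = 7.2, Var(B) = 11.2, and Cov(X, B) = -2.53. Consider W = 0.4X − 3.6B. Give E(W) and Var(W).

E(W) = 0.4·E(X) + (-3.6)·E(B) = 0.4·58 + (-3.6)·15 = -30.8.
Var(W) = a²·Var(X) + b²·Var(B) + 2ab·Cov(X, B) with a = 0.4, b = -3.6.
= 0.4²·7.2 + (-3.6)²·11.2 + 2·0.4·(-3.6)·(-2.53)
= 1.152 + 145.152 + 7.2864 = 153.5904.

E(W) = -30.8, Var(W) = 153.5904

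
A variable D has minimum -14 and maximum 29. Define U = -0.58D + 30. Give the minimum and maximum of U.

a = -0.58 < 0, so order reverses: min(U) = a·max(D)+b = (-0.58)·29 + 30 = 13.18; max(U) = a·min(D)+b = (-0.58)·(-14) + 30 = 38.12.

min(U) = 13.18, max(U) = 38.12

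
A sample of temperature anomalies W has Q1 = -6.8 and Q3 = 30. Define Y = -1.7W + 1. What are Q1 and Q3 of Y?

Q1(Y) = -50, Q3(Y) = 12.56

a = -1.7 < 0 reverses order: Q1(Y) comes from Q3(W), Q3(Y) from Q1(W).
Q1(Y) = (-1.7)·30 + 1 = -50; Q3(Y) = (-1.7)·(-6.8) + 1 = 12.56.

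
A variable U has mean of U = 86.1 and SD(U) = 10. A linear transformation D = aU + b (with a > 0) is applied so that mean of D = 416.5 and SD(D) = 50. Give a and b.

a = 5, b = -14

SD(D) = a·SD(U) (a > 0), so a = 50/10 = 5.
mean of D = a·mean of U + b, so b = 416.5 − 5·86.1 = -14.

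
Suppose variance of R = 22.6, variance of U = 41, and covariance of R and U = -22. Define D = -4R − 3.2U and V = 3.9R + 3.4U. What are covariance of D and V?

covariance of D and V = -224.88

By bilinearity, covariance of D and V = ac·variance of R + bd·variance of U + (ad+bc)·covariance of R and U, with a=-4, b=-3.2, c=3.9, d=3.4.
ac·variance of R = (-4)·3.9·22.6 = -352.56
bd·variance of U = (-3.2)·3.4·41 = -446.08
(ad+bc)·covariance of R and U = (-26.08)·(-22) = 573.76
covariance of D and V = -352.56 + (-446.08) + 573.76 = -224.88.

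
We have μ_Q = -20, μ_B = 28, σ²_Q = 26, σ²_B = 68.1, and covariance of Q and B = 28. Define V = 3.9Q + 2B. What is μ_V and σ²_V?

μ_V = -22, σ²_V = 1104.66

μ_V = 3.9·μ_Q + 2·μ_B = 3.9·(-20) + 2·28 = -22.
σ²_V = a²·σ²_Q + b²·σ²_B + 2ab·covariance of Q and B with a = 3.9, b = 2.
= 3.9²·26 + 2²·68.1 + 2·3.9·2·28
= 395.46 + 272.4 + 436.8 = 1104.66.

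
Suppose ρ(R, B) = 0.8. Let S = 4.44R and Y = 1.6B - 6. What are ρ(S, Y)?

Linear rescalings preserve correlation up to sign; here the slopes 4.44 and 1.6 have the same sign, so ρ(S, Y) = ρ(R, B) = 0.8.

ρ(S, Y) = 0.8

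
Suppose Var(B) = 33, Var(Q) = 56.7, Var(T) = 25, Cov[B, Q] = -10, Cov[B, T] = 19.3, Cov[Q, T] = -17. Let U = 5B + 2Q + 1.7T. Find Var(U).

Var(U) = a²·Var(B) + b²·Var(Q) + c²·Var(T) + 2ab·Cov[B, Q] + 2ac·Cov[B, T] + 2bc·Cov[Q, T], with a = 5, b = 2, c = 1.7.
= 825 + 226.8 + 72.25 + (-200) + 328.1 + (-115.6)
= 1136.55.

Var(U) = 1136.55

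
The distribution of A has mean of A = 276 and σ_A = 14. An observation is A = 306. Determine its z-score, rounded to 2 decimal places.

z = (A − mean of A) / σ_A = (306 − 276) / 14 ≈ 2.14.

z = 2.14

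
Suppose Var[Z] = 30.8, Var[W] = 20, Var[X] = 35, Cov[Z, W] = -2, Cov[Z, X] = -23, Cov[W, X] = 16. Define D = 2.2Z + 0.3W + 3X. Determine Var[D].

Var[D] = a²·Var[Z] + b²·Var[W] + c²·Var[X] + 2ab·Cov[Z, W] + 2ac·Cov[Z, X] + 2bc·Cov[W, X], with a = 2.2, b = 0.3, c = 3.
= 149.072 + 1.8 + 315 + (-2.64) + (-303.6) + 28.8
= 188.432.

Var[D] = 188.432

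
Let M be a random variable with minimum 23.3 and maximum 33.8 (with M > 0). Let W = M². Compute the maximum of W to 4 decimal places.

max(W) = 1142.44

M² is increasing on this domain, so max(W) comes from max(M) = 33.8: max(W) = square(33.8) = 1142.44.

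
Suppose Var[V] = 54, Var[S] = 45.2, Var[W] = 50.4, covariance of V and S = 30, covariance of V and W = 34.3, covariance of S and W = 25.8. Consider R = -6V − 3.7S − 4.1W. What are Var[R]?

Var[R] = 7212.344

Var[R] = a²·Var[V] + b²·Var[S] + c²·Var[W] + 2ab·covariance of V and S + 2ac·covariance of V and W + 2bc·covariance of S and W, with a = -6, b = -3.7, c = -4.1.
= 1944 + 618.788 + 847.224 + 1332 + 1687.56 + 782.772
= 7212.344.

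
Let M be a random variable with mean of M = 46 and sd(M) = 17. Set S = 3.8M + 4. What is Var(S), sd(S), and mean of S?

S = 3.8M + 4 is linear with a = 3.8, b = 4.
Var(M) = 17² = 289.
Var(S) = a²·Var(M) = 3.8²·289 = 4173.16 (the additive constant 4 does not affect variance).
sd(S) = |a|·sd(M) = |3.8|·17 = 64.6.
mean of S = a·mean of M + b = 3.8·46 + 4 = 178.8.

Var(S) = 4173.16, sd(S) = 64.6, mean of S = 178.8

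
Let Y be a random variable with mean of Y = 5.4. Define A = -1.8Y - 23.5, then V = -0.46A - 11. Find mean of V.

mean of A = (-1.8)·5.4 + (-23.5) = -33.22.
mean of V = (-0.46)·(-33.22) + (-11) = 4.2812.

mean of V = 4.2812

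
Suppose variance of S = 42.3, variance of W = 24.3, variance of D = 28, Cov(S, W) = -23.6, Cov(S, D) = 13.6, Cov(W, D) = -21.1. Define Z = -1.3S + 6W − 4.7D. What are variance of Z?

variance of Z = a²·variance of S + b²·variance of W + c²·variance of D + 2ab·Cov(S, W) + 2ac·Cov(S, D) + 2bc·Cov(W, D), with a = -1.3, b = 6, c = -4.7.
= 71.487 + 874.8 + 618.52 + 368.16 + 166.192 + 1190.04
= 3289.199.

variance of Z = 3289.199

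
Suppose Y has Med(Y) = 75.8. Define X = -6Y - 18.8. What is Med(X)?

A linear map preserves order up to sign, so Med(X) = a·Med(Y) + b = (-6)·75.8 + (-18.8) = -473.6.

Med(X) = -473.6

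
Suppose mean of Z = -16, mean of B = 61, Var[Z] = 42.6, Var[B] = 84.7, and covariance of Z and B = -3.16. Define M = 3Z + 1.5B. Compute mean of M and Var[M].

mean of M = 3·mean of Z + 1.5·mean of B = 3·(-16) + 1.5·61 = 43.5.
Var[M] = a²·Var[Z] + b²·Var[B] + 2ab·covariance of Z and B with a = 3, b = 1.5.
= 3²·42.6 + 1.5²·84.7 + 2·3·1.5·(-3.16)
= 383.4 + 190.575 + (-28.44) = 545.535.

mean of M = 43.5, Var[M] = 545.535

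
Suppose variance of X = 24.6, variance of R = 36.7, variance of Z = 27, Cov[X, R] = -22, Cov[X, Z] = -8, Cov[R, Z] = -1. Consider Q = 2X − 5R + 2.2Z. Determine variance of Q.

variance of Q = 1538.18

variance of Q = a²·variance of X + b²·variance of R + c²·variance of Z + 2ab·Cov[X, R] + 2ac·Cov[X, Z] + 2bc·Cov[R, Z], with a = 2, b = -5, c = 2.2.
= 98.4 + 917.5 + 130.68 + 440 + (-70.4) + 22
= 1538.18.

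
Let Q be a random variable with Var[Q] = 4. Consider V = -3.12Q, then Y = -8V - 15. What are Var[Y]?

Var[Y] = 2492.0064

Var[V] = (-3.12)²·4 = 38.9376.
Var[Y] = (-8)²·38.9376 = 2492.0064.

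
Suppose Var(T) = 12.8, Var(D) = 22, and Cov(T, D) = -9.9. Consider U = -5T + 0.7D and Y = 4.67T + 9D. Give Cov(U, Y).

By bilinearity, Cov(U, Y) = ac·Var(T) + bd·Var(D) + (ad+bc)·Cov(T, D), with a=-5, b=0.7, c=4.67, d=9.
ac·Var(T) = (-5)·4.67·12.8 = -298.88
bd·Var(D) = 0.7·9·22 = 138.6
(ad+bc)·Cov(T, D) = (-41.731)·(-9.9) = 413.1369
Cov(U, Y) = -298.88 + 138.6 + 413.1369 = 252.8569.

Cov(U, Y) = 252.8569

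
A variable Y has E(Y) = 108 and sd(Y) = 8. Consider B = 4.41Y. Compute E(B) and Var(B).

B = 4.41Y is linear with a = 4.41, b = 0.
E(B) = a·E(Y) + b = 4.41·108 = 476.28.
Var(Y) = 8² = 64.
Var(B) = a²·Var(Y) = 4.41²·64 = 1244.6784.

E(B) = 476.28, Var(B) = 1244.6784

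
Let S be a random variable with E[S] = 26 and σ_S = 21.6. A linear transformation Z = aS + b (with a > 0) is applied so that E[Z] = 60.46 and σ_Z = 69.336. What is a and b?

σ_Z = a·σ_S (a > 0), so a = 69.336/21.6 = 3.21.
E[Z] = a·E[S] + b, so b = 60.46 − 3.21·26 = -23.

a = 3.21, b = -23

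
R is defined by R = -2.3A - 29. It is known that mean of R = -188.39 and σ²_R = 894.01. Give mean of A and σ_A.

mean of A = 69.3, σ_A = 13

From R = -2.3A - 29: mean of R = a·mean of A + b, so mean of A = (mean of R − b)/a = (-188.39 − (-29))/(-2.3) = 69.3.
σ_R = √894.01 = 29.9.
σ_R = |a|·σ_A, so σ_A = 29.9/|-2.3| = 13.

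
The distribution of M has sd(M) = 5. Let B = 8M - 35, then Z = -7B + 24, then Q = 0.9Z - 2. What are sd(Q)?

sd(B) = |8|·5 = 40.
sd(Z) = |-7|·40 = 280.
sd(Q) = |0.9|·280 = 252.

sd(Q) = 252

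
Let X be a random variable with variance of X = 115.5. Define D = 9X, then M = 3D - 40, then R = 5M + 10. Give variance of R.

variance of D = 9²·115.5 = 9355.5.
variance of M = 3²·9355.5 = 84199.5.
variance of R = 5²·84199.5 = 2104987.5.

variance of R = 2104987.5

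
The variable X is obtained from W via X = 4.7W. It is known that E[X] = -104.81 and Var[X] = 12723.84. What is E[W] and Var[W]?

From X = 4.7W: E[X] = a·E[W] + b, so E[W] = (E[X] − b)/a = (-104.81 − 0)/4.7 = -22.3.
Var[X] = a²·Var[W], so Var[W] = 12723.84/4.7² = 576.

E[W] = -22.3, Var[W] = 576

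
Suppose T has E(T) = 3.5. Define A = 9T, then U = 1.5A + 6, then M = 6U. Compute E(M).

E(A) = 9·3.5 = 31.5.
E(U) = 1.5·31.5 + 6 = 53.25.
E(M) = 6·53.25 = 319.5.

E(M) = 319.5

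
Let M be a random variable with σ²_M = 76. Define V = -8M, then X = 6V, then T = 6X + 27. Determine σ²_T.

σ²_V = (-8)²·76 = 4864.
σ²_X = 6²·4864 = 175104.
σ²_T = 6²·175104 = 6303744.

σ²_T = 6303744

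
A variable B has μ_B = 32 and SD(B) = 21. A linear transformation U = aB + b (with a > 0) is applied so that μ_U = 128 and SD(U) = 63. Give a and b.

SD(U) = a·SD(B) (a > 0), so a = 63/21 = 3.
μ_U = a·μ_B + b, so b = 128 − 3·32 = 32.

a = 3, b = 32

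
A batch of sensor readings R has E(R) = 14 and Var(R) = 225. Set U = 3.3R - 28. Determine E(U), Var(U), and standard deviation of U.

E(U) = 18.2, Var(U) = 2450.25, standard deviation of U = 49.5

U = 3.3R - 28 is linear with a = 3.3, b = -28.
E(U) = a·E(R) + b = 3.3·14 + (-28) = 18.2.
Var(U) = a²·Var(R) = 3.3²·225 = 2450.25 (the additive constant -28 does not affect variance).
standard deviation of R = √225 = 15.
standard deviation of U = |a|·standard deviation of R = |3.3|·15 = 49.5.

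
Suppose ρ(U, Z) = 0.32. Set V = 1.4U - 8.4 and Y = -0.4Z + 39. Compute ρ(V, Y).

ρ(V, Y) = -0.32

Linear rescalings preserve |correlation|; the slopes 1.4 and -0.4 have opposite signs, so the correlation flips sign: ρ(V, Y) = −ρ(U, Z) = -0.32.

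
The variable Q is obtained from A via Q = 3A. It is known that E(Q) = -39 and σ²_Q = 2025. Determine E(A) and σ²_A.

From Q = 3A: E(Q) = a·E(A) + b, so E(A) = (E(Q) − b)/a = (-39 − 0)/3 = -13.
σ²_Q = a²·σ²_A, so σ²_A = 2025/3² = 225.

E(A) = -13, σ²_A = 225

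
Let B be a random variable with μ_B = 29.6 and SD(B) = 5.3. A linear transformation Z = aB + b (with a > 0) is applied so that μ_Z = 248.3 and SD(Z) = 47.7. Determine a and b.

SD(Z) = a·SD(B) (a > 0), so a = 47.7/5.3 = 9.
μ_Z = a·μ_B + b, so b = 248.3 − 9·29.6 = -18.1.

a = 9, b = -18.1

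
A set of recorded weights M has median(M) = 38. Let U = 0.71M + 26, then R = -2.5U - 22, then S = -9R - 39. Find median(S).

median(U) = 0.71·38 + 26 = 52.98.
median(R) = (-2.5)·52.98 + (-22) = -154.45.
median(S) = (-9)·(-154.45) + (-39) = 1351.05.

median(S) = 1351.05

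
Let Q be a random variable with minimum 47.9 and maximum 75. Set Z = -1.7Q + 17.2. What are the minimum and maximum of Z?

a = -1.7 < 0, so order reverses: min(Z) = a·max(Q)+b = (-1.7)·75 + 17.2 = -110.3; max(Z) = a·min(Q)+b = (-1.7)·47.9 + 17.2 = -64.23.

min(Z) = -110.3, max(Z) = -64.23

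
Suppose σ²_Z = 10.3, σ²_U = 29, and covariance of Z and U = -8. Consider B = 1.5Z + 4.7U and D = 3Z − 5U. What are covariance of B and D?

covariance of B and D = -687.95

By bilinearity, covariance of B and D = ac·σ²_Z + bd·σ²_U + (ad+bc)·covariance of Z and U, with a=1.5, b=4.7, c=3, d=-5.
ac·σ²_Z = 1.5·3·10.3 = 46.35
bd·σ²_U = 4.7·(-5)·29 = -681.5
(ad+bc)·covariance of Z and U = (6.6)·(-8) = -52.8
covariance of B and D = 46.35 + (-681.5) + (-52.8) = -687.95.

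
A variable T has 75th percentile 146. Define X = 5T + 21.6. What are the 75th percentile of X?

75th percentile of X = 751.6

Since a = 5 > 0 the transformation is increasing, so the 75th percentile of X = a·(P_{75} of T) + b = 5·146 + 21.6 = 751.6.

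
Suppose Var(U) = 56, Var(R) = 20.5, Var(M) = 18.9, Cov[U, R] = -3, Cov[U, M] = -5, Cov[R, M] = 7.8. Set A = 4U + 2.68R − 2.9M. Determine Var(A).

Var(A) = 1132.625

Var(A) = a²·Var(U) + b²·Var(R) + c²·Var(M) + 2ab·Cov[U, R] + 2ac·Cov[U, M] + 2bc·Cov[R, M], with a = 4, b = 2.68, c = -2.9.
= 896 + 147.2392 + 158.949 + (-64.32) + 116 + (-121.2432)
= 1132.625.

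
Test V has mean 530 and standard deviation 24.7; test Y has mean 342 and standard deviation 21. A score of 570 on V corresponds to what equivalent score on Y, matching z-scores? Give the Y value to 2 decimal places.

Y = 376.01

z = (570 − 530)/24.7 ≈ 1.6194.
Y = 342 + z·21 = 342 + (570 − 530)·21/24.7 ≈ 376.01.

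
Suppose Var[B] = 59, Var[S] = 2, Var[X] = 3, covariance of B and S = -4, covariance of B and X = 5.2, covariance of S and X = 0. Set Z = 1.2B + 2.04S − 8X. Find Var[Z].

Var[Z] = 165.8592

Var[Z] = a²·Var[B] + b²·Var[S] + c²·Var[X] + 2ab·covariance of B and S + 2ac·covariance of B and X + 2bc·covariance of S and X, with a = 1.2, b = 2.04, c = -8.
= 84.96 + 8.3232 + 192 + (-19.584) + (-99.84) + 0
= 165.8592.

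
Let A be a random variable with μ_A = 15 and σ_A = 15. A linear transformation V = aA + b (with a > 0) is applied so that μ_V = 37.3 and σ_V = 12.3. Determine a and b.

a = 0.82, b = 25

σ_V = a·σ_A (a > 0), so a = 12.3/15 = 0.82.
μ_V = a·μ_A + b, so b = 37.3 − 0.82·15 = 25.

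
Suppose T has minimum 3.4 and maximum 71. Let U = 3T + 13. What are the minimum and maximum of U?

a = 3 > 0, so min(U) = a·min(T)+b = 3·3.4 + 13 = 23.2 and max(U) = 3·71 + 13 = 226.

min(U) = 23.2, max(U) = 226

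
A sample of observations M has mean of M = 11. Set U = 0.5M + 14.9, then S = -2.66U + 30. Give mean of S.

mean of S = -24.264

mean of U = 0.5·11 + 14.9 = 20.4.
mean of S = (-2.66)·20.4 + 30 = -24.264.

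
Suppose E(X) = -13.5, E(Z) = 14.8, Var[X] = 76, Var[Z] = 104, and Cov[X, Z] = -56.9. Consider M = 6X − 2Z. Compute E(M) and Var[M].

E(M) = 6·E(X) + (-2)·E(Z) = 6·(-13.5) + (-2)·14.8 = -110.6.
Var[M] = a²·Var[X] + b²·Var[Z] + 2ab·Cov[X, Z] with a = 6, b = -2.
= 6²·76 + (-2)²·104 + 2·6·(-2)·(-56.9)
= 2736 + 416 + 1365.6 = 4517.6.

E(M) = -110.6, Var[M] = 4517.6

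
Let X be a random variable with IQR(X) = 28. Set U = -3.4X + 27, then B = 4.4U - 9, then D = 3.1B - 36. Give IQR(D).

IQR(U) = |-3.4|·28 = 95.2.
IQR(B) = |4.4|·95.2 = 418.88.
IQR(D) = |3.1|·418.88 = 1298.528.

IQR(D) = 1298.528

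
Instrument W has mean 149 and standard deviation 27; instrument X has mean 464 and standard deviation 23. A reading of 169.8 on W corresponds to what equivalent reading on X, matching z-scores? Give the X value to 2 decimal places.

z = (169.8 − 149)/27 ≈ 0.7704.
X = 464 + z·23 = 464 + (169.8 − 149)·23/27 ≈ 481.72.

X = 481.72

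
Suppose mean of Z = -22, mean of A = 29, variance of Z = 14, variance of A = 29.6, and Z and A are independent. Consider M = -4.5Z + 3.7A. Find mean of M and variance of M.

mean of M = (-4.5)·mean of Z + 3.7·mean of A = (-4.5)·(-22) + 3.7·29 = 206.3.
variance of M = a²·variance of Z + b²·variance of A + 2ab·covariance of Z and A with a = -4.5, b = 3.7.
Independence gives covariance of Z and A = 0.
= (-4.5)²·14 + 3.7²·29.6 + 2·(-4.5)·3.7·0
= 283.5 + 405.224 + 0 = 688.724.

mean of M = 206.3, variance of M = 688.724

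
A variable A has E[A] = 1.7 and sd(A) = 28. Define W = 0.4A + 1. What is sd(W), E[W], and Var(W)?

sd(W) = 11.2, E[W] = 1.68, Var(W) = 125.44

W = 0.4A + 1 is linear with a = 0.4, b = 1.
sd(W) = |a|·sd(A) = |0.4|·28 = 11.2.
E[W] = a·E[A] + b = 0.4·1.7 + 1 = 1.68.
Var(A) = 28² = 784.
Var(W) = a²·Var(A) = 0.4²·784 = 125.44 (the additive constant 1 does not affect variance).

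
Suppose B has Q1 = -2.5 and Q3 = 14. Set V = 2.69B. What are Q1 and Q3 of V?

Q1(V) = -6.725, Q3(V) = 37.66

a = 2.69 > 0: Q1(V) = a·Q1(B)+b = -6.725, Q3(V) = a·Q3(B)+b = 37.66.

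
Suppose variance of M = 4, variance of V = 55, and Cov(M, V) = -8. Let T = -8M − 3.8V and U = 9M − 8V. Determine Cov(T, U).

By bilinearity, Cov(T, U) = ac·variance of M + bd·variance of V + (ad+bc)·Cov(M, V), with a=-8, b=-3.8, c=9, d=-8.
ac·variance of M = (-8)·9·4 = -288
bd·variance of V = (-3.8)·(-8)·55 = 1672
(ad+bc)·Cov(M, V) = (29.8)·(-8) = -238.4
Cov(T, U) = -288 + 1672 + (-238.4) = 1145.6.

Cov(T, U) = 1145.6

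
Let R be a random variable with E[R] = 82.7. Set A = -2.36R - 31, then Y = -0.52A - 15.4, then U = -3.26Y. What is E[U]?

E[U] = -333.2027744

E[A] = (-2.36)·82.7 + (-31) = -226.172.
E[Y] = (-0.52)·(-226.172) + (-15.4) = 102.20944.
E[U] = (-3.26)·102.20944 = -333.2027744.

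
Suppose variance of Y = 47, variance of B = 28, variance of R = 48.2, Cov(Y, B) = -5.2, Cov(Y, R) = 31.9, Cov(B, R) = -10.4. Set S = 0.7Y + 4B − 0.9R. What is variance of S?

variance of S = a²·variance of Y + b²·variance of B + c²·variance of R + 2ab·Cov(Y, B) + 2ac·Cov(Y, R) + 2bc·Cov(B, R), with a = 0.7, b = 4, c = -0.9.
= 23.03 + 448 + 39.042 + (-29.12) + (-40.194) + 74.88
= 515.638.

variance of S = 515.638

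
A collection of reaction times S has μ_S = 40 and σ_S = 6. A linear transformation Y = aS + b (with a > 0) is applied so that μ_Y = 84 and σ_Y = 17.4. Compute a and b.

a = 2.9, b = -32

σ_Y = a·σ_S (a > 0), so a = 17.4/6 = 2.9.
μ_Y = a·μ_S + b, so b = 84 − 2.9·40 = -32.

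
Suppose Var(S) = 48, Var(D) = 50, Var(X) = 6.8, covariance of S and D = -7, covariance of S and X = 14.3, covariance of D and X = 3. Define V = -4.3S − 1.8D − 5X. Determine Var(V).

Var(V) = 1780.06

Var(V) = a²·Var(S) + b²·Var(D) + c²·Var(X) + 2ab·covariance of S and D + 2ac·covariance of S and X + 2bc·covariance of D and X, with a = -4.3, b = -1.8, c = -5.
= 887.52 + 162 + 170 + (-108.36) + 614.9 + 54
= 1780.06.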